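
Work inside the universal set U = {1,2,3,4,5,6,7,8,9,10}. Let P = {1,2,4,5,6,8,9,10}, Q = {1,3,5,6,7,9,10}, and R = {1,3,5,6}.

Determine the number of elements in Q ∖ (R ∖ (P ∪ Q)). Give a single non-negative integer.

7

P ∪ Q = {1,2,3,4,5,6,7,8,9,10}
R ∖ (P ∪ Q) = {}
Q ∖ (R ∖ (P ∪ Q)) = {1,3,5,6,7,9,10}
|Q ∖ (R ∖ (P ∪ Q))| = 7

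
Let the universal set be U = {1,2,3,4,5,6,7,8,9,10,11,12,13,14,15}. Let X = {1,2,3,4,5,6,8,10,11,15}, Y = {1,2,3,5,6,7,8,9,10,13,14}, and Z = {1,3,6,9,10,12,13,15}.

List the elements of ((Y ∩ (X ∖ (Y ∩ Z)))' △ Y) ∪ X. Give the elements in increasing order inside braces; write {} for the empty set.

{1,2,3,4,5,6,8,10,11,12,15}

Y ∩ Z = {1,3,6,9,10,13}
X ∖ (Y ∩ Z) = {2,4,5,8,11,15}
Y ∩ (X ∖ (Y ∩ Z)) = {2,5,8}
(Y ∩ (X ∖ (Y ∩ Z)))' = {1,3,4,6,7,9,10,11,12,13,14,15}
(Y ∩ (X ∖ (Y ∩ Z)))' △ Y = {2,4,5,8,11,12,15}
((Y ∩ (X ∖ (Y ∩ Z)))' △ Y) ∪ X = {1,2,3,4,5,6,8,10,11,12,15}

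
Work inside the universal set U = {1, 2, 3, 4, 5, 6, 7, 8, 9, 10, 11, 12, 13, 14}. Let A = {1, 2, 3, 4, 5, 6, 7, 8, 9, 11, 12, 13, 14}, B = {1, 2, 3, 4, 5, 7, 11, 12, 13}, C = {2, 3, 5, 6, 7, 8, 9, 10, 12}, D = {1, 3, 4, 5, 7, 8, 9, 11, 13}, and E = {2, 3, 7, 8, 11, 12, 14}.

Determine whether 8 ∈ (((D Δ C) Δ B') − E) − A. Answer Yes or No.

No

8 ∈ D and 8 ∈ C, so 8 ∉ D Δ C
8 ∉ B, so 8 ∈ B'
8 ∉ (D Δ C) and 8 ∈ B', so 8 ∈ (D Δ C) Δ B'
8 ∈ ((D Δ C) Δ B') and 8 ∈ E, so 8 ∉ ((D Δ C) Δ B') − E
8 ∉ (((D Δ C) Δ B') − E) and 8 ∈ A, so 8 ∉ (((D Δ C) Δ B') − E) − A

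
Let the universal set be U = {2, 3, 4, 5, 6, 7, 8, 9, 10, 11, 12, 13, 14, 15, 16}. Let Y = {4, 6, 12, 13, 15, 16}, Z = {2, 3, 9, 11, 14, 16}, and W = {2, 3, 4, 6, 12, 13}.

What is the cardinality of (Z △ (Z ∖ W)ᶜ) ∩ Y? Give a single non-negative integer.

Z ∖ W = {9, 11, 14, 16}
(Z ∖ W)ᶜ = {2, 3, 4, 5, 6, 7, 8, 10, 12, 13, 15}
Z △ (Z ∖ W)ᶜ = {4, 5, 6, 7, 8, 9, 10, 11, 12, 13, 14, 15, 16}
(Z △ (Z ∖ W)ᶜ) ∩ Y = {4, 6, 12, 13, 15, 16}
|(Z △ (Z ∖ W)ᶜ) ∩ Y| = 6

6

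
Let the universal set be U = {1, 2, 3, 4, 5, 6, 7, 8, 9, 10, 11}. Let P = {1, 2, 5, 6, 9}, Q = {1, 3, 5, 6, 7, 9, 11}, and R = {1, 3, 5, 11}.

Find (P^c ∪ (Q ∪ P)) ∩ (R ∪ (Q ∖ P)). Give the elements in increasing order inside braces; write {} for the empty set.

{1, 3, 5, 7, 11}

P^c = {3, 4, 7, 8, 10, 11}
Q ∪ P = {1, 2, 3, 5, 6, 7, 9, 11}
P^c ∪ (Q ∪ P) = {1, 2, 3, 4, 5, 6, 7, 8, 9, 10, 11}
Q ∖ P = {3, 7, 11}
R ∪ (Q ∖ P) = {1, 3, 5, 7, 11}
(P^c ∪ (Q ∪ P)) ∩ (R ∪ (Q ∖ P)) = {1, 3, 5, 7, 11}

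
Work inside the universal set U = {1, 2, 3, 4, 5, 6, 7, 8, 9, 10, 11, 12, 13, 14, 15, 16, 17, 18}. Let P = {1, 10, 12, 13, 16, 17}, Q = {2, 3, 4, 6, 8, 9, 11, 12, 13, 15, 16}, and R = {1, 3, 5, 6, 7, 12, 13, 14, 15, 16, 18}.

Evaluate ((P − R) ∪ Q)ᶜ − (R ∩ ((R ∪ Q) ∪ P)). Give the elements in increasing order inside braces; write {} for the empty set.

{}

P − R = {10, 17}
(P − R) ∪ Q = {2, 3, 4, 6, 8, 9, 10, 11, 12, 13, 15, 16, 17}
((P − R) ∪ Q)ᶜ = {1, 5, 7, 14, 18}
R ∪ Q = {1, 2, 3, 4, 5, 6, 7, 8, 9, 11, 12, 13, 14, 15, 16, 18}
(R ∪ Q) ∪ P = {1, 2, 3, 4, 5, 6, 7, 8, 9, 10, 11, 12, 13, 14, 15, 16, 17, 18}
R ∩ ((R ∪ Q) ∪ P) = {1, 3, 5, 6, 7, 12, 13, 14, 15, 16, 18}
((P − R) ∪ Q)ᶜ − (R ∩ ((R ∪ Q) ∪ P)) = {}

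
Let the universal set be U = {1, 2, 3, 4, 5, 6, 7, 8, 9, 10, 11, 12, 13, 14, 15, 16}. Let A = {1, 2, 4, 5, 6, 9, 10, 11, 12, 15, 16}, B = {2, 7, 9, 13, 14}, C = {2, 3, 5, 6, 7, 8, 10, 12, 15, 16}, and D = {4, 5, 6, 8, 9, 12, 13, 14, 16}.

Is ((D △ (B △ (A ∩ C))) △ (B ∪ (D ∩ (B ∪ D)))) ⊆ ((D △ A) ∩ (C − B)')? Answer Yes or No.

No

A ∩ C = {2, 5, 6, 10, 12, 15, 16}
B △ (A ∩ C) = {5, 6, 7, 9, 10, 12, 13, 14, 15, 16}
D △ (B △ (A ∩ C)) = {4, 7, 8, 10, 15}
B ∪ D = {2, 4, 5, 6, 7, 8, 9, 12, 13, 14, 16}
D ∩ (B ∪ D) = {4, 5, 6, 8, 9, 12, 13, 14, 16}
B ∪ (D ∩ (B ∪ D)) = {2, 4, 5, 6, 7, 8, 9, 12, 13, 14, 16}
(D △ (B △ (A ∩ C))) △ (B ∪ (D ∩ (B ∪ D))) = {2, 5, 6, 9, 10, 12, 13, 14, 15, 16}
D △ A = {1, 2, 8, 10, 11, 13, 14, 15}
C − B = {3, 5, 6, 8, 10, 12, 15, 16}
(C − B)' = {1, 2, 4, 7, 9, 11, 13, 14}
(D △ A) ∩ (C − B)' = {1, 2, 11, 13, 14}
5 ∈ (D △ (B △ (A ∩ C))) △ (B ∪ (D ∩ (B ∪ D))) but 5 ∉ (D △ A) ∩ (C − B)', so the inclusion fails.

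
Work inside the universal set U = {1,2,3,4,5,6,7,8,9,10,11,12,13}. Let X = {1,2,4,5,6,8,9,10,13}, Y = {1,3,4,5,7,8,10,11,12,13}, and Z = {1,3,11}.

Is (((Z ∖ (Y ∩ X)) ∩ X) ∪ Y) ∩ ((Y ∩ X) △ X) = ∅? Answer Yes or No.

Yes

Y ∩ X = {1,4,5,8,10,13}
Z ∖ (Y ∩ X) = {3,11}
(Z ∖ (Y ∩ X)) ∩ X = {}
((Z ∖ (Y ∩ X)) ∩ X) ∪ Y = {1,3,4,5,7,8,10,11,12,13}
(Y ∩ X) △ X = {2,6,9}
{1,3,4,5,7,8,10,11,12,13} and {2,6,9} share no elements.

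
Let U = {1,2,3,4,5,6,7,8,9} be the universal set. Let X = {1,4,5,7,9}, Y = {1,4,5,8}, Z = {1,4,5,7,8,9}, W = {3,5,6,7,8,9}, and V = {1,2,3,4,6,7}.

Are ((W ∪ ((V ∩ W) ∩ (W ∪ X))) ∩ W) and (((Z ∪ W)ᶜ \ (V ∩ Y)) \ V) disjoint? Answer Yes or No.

V ∩ W = {3,6,7}
W ∪ X = {1,3,4,5,6,7,8,9}
(V ∩ W) ∩ (W ∪ X) = {3,6,7}
W ∪ ((V ∩ W) ∩ (W ∪ X)) = {3,5,6,7,8,9}
(W ∪ ((V ∩ W) ∩ (W ∪ X))) ∩ W = {3,5,6,7,8,9}
Z ∪ W = {1,3,4,5,6,7,8,9}
(Z ∪ W)ᶜ = {2}
V ∩ Y = {1,4}
(Z ∪ W)ᶜ \ (V ∩ Y) = {2}
((Z ∪ W)ᶜ \ (V ∩ Y)) \ V = {}
{3,5,6,7,8,9} and {} share no elements.

Yes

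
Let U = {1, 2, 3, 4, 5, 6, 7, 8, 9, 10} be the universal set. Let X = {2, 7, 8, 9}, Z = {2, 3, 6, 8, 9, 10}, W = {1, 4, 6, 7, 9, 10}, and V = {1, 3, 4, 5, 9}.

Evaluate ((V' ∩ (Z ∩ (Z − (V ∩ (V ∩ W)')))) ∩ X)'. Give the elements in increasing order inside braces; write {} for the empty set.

{1, 3, 4, 5, 6, 7, 9, 10}

V' = {2, 6, 7, 8, 10}
V ∩ W = {1, 4, 9}
(V ∩ W)' = {2, 3, 5, 6, 7, 8, 10}
V ∩ (V ∩ W)' = {3, 5}
Z − (V ∩ (V ∩ W)') = {2, 6, 8, 9, 10}
Z ∩ (Z − (V ∩ (V ∩ W)')) = {2, 6, 8, 9, 10}
V' ∩ (Z ∩ (Z − (V ∩ (V ∩ W)'))) = {2, 6, 8, 10}
(V' ∩ (Z ∩ (Z − (V ∩ (V ∩ W)')))) ∩ X = {2, 8}
((V' ∩ (Z ∩ (Z − (V ∩ (V ∩ W)')))) ∩ X)' = {1, 3, 4, 5, 6, 7, 9, 10}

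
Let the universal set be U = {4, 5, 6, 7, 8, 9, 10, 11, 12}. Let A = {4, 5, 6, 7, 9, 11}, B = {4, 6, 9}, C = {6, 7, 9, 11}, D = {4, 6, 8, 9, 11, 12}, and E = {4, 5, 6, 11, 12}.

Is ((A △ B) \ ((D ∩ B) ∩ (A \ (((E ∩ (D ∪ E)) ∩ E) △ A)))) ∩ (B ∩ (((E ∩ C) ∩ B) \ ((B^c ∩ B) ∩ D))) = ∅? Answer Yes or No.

Yes

A △ B = {5, 7, 11}
D ∩ B = {4, 6, 9}
D ∪ E = {4, 5, 6, 8, 9, 11, 12}
E ∩ (D ∪ E) = {4, 5, 6, 11, 12}
(E ∩ (D ∪ E)) ∩ E = {4, 5, 6, 11, 12}
((E ∩ (D ∪ E)) ∩ E) △ A = {7, 9, 12}
A \ (((E ∩ (D ∪ E)) ∩ E) △ A) = {4, 5, 6, 11}
(D ∩ B) ∩ (A \ (((E ∩ (D ∪ E)) ∩ E) △ A)) = {4, 6}
(A △ B) \ ((D ∩ B) ∩ (A \ (((E ∩ (D ∪ E)) ∩ E) △ A))) = {5, 7, 11}
E ∩ C = {6, 11}
(E ∩ C) ∩ B = {6}
B^c = {5, 7, 8, 10, 11, 12}
B^c ∩ B = {}
(B^c ∩ B) ∩ D = {}
((E ∩ C) ∩ B) \ ((B^c ∩ B) ∩ D) = {6}
B ∩ (((E ∩ C) ∩ B) \ ((B^c ∩ B) ∩ D)) = {6}
{5, 7, 11} and {6} share no elements.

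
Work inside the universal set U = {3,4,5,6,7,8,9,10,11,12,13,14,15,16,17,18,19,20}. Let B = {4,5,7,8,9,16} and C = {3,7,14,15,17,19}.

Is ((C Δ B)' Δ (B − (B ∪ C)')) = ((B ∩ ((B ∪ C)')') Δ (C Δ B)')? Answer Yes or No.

C Δ B = {3,4,5,8,9,14,15,16,17,19}
(C Δ B)' = {6,7,10,11,12,13,18,20}
B ∪ C = {3,4,5,7,8,9,14,15,16,17,19}
(B ∪ C)' = {6,10,11,12,13,18,20}
B − (B ∪ C)' = {4,5,7,8,9,16}
(C Δ B)' Δ (B − (B ∪ C)') = {4,5,6,8,9,10,11,12,13,16,18,20}
((B ∪ C)')' = {3,4,5,7,8,9,14,15,16,17,19}
B ∩ ((B ∪ C)')' = {4,5,7,8,9,16}
(B ∩ ((B ∪ C)')') Δ (C Δ B)' = {4,5,6,8,9,10,11,12,13,16,18,20}
Both equal {4,5,6,8,9,10,11,12,13,16,18,20}, so (C Δ B)' Δ (B − (B ∪ C)') = (B ∩ ((B ∪ C)')') Δ (C Δ B)'.

Yes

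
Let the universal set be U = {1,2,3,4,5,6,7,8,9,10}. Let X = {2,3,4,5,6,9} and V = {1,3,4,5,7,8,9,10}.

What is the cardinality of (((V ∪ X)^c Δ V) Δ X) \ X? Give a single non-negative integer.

4

V ∪ X = {1,2,3,4,5,6,7,8,9,10}
(V ∪ X)^c = {}
(V ∪ X)^c Δ V = {1,3,4,5,7,8,9,10}
((V ∪ X)^c Δ V) Δ X = {1,2,6,7,8,10}
(((V ∪ X)^c Δ V) Δ X) \ X = {1,7,8,10}
|(((V ∪ X)^c Δ V) Δ X) \ X| = 4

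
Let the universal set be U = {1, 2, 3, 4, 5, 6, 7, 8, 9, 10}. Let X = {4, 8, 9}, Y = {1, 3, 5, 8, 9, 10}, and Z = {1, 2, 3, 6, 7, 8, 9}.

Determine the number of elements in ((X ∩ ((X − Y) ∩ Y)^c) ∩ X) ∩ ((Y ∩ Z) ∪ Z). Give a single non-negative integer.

2

X − Y = {4}
(X − Y) ∩ Y = {}
((X − Y) ∩ Y)^c = {1, 2, 3, 4, 5, 6, 7, 8, 9, 10}
X ∩ ((X − Y) ∩ Y)^c = {4, 8, 9}
(X ∩ ((X − Y) ∩ Y)^c) ∩ X = {4, 8, 9}
Y ∩ Z = {1, 3, 8, 9}
(Y ∩ Z) ∪ Z = {1, 2, 3, 6, 7, 8, 9}
((X ∩ ((X − Y) ∩ Y)^c) ∩ X) ∩ ((Y ∩ Z) ∪ Z) = {8, 9}
|((X ∩ ((X − Y) ∩ Y)^c) ∩ X) ∩ ((Y ∩ Z) ∪ Z)| = 2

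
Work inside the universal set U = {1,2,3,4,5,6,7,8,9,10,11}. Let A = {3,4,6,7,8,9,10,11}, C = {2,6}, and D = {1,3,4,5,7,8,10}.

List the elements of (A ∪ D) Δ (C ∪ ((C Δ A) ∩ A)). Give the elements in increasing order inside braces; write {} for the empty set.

{1,2,5}

A ∪ D = {1,3,4,5,6,7,8,9,10,11}
C Δ A = {2,3,4,7,8,9,10,11}
(C Δ A) ∩ A = {3,4,7,8,9,10,11}
C ∪ ((C Δ A) ∩ A) = {2,3,4,6,7,8,9,10,11}
(A ∪ D) Δ (C ∪ ((C Δ A) ∩ A)) = {1,2,5}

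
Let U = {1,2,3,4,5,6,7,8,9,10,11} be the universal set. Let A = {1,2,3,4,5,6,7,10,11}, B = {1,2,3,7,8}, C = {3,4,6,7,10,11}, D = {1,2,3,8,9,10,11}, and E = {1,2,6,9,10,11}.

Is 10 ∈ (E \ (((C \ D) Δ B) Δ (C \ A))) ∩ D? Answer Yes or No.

Yes

10 ∈ C and 10 ∈ D, so 10 ∉ C \ D
10 ∉ (C \ D) and 10 ∉ B, so 10 ∉ (C \ D) Δ B
10 ∈ C and 10 ∈ A, so 10 ∉ C \ A
10 ∉ ((C \ D) Δ B) and 10 ∉ (C \ A), so 10 ∉ ((C \ D) Δ B) Δ (C \ A)
10 ∈ E and 10 ∉ (((C \ D) Δ B) Δ (C \ A)), so 10 ∈ E \ (((C \ D) Δ B) Δ (C \ A))
10 ∈ (E \ (((C \ D) Δ B) Δ (C \ A))) and 10 ∈ D, so 10 ∈ (E \ (((C \ D) Δ B) Δ (C \ A))) ∩ D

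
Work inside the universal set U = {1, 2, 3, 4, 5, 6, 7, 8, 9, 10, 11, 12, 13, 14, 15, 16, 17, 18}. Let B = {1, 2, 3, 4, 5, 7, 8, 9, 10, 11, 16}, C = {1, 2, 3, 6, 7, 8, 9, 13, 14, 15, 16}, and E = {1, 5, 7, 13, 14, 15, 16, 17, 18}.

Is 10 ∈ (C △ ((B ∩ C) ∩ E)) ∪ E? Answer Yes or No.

No

10 ∈ B and 10 ∉ C, so 10 ∉ B ∩ C
10 ∉ (B ∩ C) and 10 ∉ E, so 10 ∉ (B ∩ C) ∩ E
10 ∉ C and 10 ∉ ((B ∩ C) ∩ E), so 10 ∉ C △ ((B ∩ C) ∩ E)
10 ∉ (C △ ((B ∩ C) ∩ E)) and 10 ∉ E, so 10 ∉ (C △ ((B ∩ C) ∩ E)) ∪ E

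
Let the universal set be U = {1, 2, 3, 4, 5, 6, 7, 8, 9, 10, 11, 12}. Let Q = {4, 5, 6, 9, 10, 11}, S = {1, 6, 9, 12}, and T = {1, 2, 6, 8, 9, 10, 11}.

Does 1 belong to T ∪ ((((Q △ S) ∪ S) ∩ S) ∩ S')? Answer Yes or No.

1 ∉ Q and 1 ∈ S, so 1 ∈ Q △ S
1 ∈ (Q △ S) and 1 ∈ S, so 1 ∈ (Q △ S) ∪ S
1 ∈ ((Q △ S) ∪ S) and 1 ∈ S, so 1 ∈ ((Q △ S) ∪ S) ∩ S
1 ∈ S, so 1 ∉ S'
1 ∈ (((Q △ S) ∪ S) ∩ S) and 1 ∉ S', so 1 ∉ (((Q △ S) ∪ S) ∩ S) ∩ S'
1 ∈ T and 1 ∉ ((((Q △ S) ∪ S) ∩ S) ∩ S'), so 1 ∈ T ∪ ((((Q △ S) ∪ S) ∩ S) ∩ S')

Yes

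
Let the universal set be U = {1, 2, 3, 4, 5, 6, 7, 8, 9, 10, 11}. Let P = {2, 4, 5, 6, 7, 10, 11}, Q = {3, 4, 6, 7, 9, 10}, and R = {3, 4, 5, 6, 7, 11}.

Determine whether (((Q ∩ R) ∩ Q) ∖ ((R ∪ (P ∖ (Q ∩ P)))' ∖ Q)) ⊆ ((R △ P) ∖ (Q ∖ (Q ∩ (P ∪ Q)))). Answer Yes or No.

Q ∩ R = {3, 4, 6, 7}
(Q ∩ R) ∩ Q = {3, 4, 6, 7}
Q ∩ P = {4, 6, 7, 10}
P ∖ (Q ∩ P) = {2, 5, 11}
R ∪ (P ∖ (Q ∩ P)) = {2, 3, 4, 5, 6, 7, 11}
(R ∪ (P ∖ (Q ∩ P)))' = {1, 8, 9, 10}
(R ∪ (P ∖ (Q ∩ P)))' ∖ Q = {1, 8}
((Q ∩ R) ∩ Q) ∖ ((R ∪ (P ∖ (Q ∩ P)))' ∖ Q) = {3, 4, 6, 7}
R △ P = {2, 3, 10}
P ∪ Q = {2, 3, 4, 5, 6, 7, 9, 10, 11}
Q ∩ (P ∪ Q) = {3, 4, 6, 7, 9, 10}
Q ∖ (Q ∩ (P ∪ Q)) = {}
(R △ P) ∖ (Q ∖ (Q ∩ (P ∪ Q))) = {2, 3, 10}
4 ∈ ((Q ∩ R) ∩ Q) ∖ ((R ∪ (P ∖ (Q ∩ P)))' ∖ Q) but 4 ∉ (R △ P) ∖ (Q ∖ (Q ∩ (P ∪ Q))), so the inclusion fails.

No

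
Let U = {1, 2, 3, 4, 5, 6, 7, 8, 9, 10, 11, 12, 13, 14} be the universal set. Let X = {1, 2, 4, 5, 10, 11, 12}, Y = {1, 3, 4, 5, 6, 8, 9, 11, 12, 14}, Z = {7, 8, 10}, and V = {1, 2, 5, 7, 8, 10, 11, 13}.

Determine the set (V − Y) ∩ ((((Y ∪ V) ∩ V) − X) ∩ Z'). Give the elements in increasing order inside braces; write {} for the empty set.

{13}

V − Y = {2, 7, 10, 13}
Y ∪ V = {1, 2, 3, 4, 5, 6, 7, 8, 9, 10, 11, 12, 13, 14}
(Y ∪ V) ∩ V = {1, 2, 5, 7, 8, 10, 11, 13}
((Y ∪ V) ∩ V) − X = {7, 8, 13}
Z' = {1, 2, 3, 4, 5, 6, 9, 11, 12, 13, 14}
(((Y ∪ V) ∩ V) − X) ∩ Z' = {13}
(V − Y) ∩ ((((Y ∪ V) ∩ V) − X) ∩ Z') = {13}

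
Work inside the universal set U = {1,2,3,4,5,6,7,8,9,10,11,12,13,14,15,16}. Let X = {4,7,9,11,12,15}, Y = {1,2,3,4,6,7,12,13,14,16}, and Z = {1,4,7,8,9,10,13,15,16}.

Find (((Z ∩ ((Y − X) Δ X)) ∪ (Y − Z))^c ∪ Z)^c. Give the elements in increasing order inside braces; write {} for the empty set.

{2,3,6,12,14}

Y − X = {1,2,3,6,13,14,16}
(Y − X) Δ X = {1,2,3,4,6,7,9,11,12,13,14,15,16}
Z ∩ ((Y − X) Δ X) = {1,4,7,9,13,15,16}
Y − Z = {2,3,6,12,14}
(Z ∩ ((Y − X) Δ X)) ∪ (Y − Z) = {1,2,3,4,6,7,9,12,13,14,15,16}
((Z ∩ ((Y − X) Δ X)) ∪ (Y − Z))^c = {5,8,10,11}
((Z ∩ ((Y − X) Δ X)) ∪ (Y − Z))^c ∪ Z = {1,4,5,7,8,9,10,11,13,15,16}
(((Z ∩ ((Y − X) Δ X)) ∪ (Y − Z))^c ∪ Z)^c = {2,3,6,12,14}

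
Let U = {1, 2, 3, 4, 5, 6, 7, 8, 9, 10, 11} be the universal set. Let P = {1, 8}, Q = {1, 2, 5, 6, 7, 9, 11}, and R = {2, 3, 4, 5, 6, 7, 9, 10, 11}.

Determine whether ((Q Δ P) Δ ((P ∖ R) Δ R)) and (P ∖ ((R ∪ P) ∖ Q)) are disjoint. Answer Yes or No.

No

Q Δ P = {2, 5, 6, 7, 8, 9, 11}
P ∖ R = {1, 8}
(P ∖ R) Δ R = {1, 2, 3, 4, 5, 6, 7, 8, 9, 10, 11}
(Q Δ P) Δ ((P ∖ R) Δ R) = {1, 3, 4, 10}
R ∪ P = {1, 2, 3, 4, 5, 6, 7, 8, 9, 10, 11}
(R ∪ P) ∖ Q = {3, 4, 8, 10}
P ∖ ((R ∪ P) ∖ Q) = {1}
1 lies in both, so they are not disjoint.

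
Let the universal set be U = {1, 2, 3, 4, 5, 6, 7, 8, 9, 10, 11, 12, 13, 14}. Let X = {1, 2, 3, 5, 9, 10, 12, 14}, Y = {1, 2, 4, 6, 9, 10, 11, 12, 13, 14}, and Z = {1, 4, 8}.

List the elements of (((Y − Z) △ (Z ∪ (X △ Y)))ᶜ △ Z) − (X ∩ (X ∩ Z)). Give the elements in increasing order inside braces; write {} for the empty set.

{4, 6, 7, 8, 11, 13}

Y − Z = {2, 6, 9, 10, 11, 12, 13, 14}
X △ Y = {3, 4, 5, 6, 11, 13}
Z ∪ (X △ Y) = {1, 3, 4, 5, 6, 8, 11, 13}
(Y − Z) △ (Z ∪ (X △ Y)) = {1, 2, 3, 4, 5, 8, 9, 10, 12, 14}
((Y − Z) △ (Z ∪ (X △ Y)))ᶜ = {6, 7, 11, 13}
((Y − Z) △ (Z ∪ (X △ Y)))ᶜ △ Z = {1, 4, 6, 7, 8, 11, 13}
X ∩ Z = {1}
X ∩ (X ∩ Z) = {1}
(((Y − Z) △ (Z ∪ (X △ Y)))ᶜ △ Z) − (X ∩ (X ∩ Z)) = {4, 6, 7, 8, 11, 13}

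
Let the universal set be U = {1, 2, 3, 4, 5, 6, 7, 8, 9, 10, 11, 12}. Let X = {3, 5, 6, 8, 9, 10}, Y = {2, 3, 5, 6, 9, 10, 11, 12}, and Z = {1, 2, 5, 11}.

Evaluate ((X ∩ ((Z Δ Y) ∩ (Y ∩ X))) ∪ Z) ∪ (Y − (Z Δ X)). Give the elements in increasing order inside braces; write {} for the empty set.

{1, 2, 3, 5, 6, 9, 10, 11, 12}

Z Δ Y = {1, 3, 6, 9, 10, 12}
Y ∩ X = {3, 5, 6, 9, 10}
(Z Δ Y) ∩ (Y ∩ X) = {3, 6, 9, 10}
X ∩ ((Z Δ Y) ∩ (Y ∩ X)) = {3, 6, 9, 10}
(X ∩ ((Z Δ Y) ∩ (Y ∩ X))) ∪ Z = {1, 2, 3, 5, 6, 9, 10, 11}
Z Δ X = {1, 2, 3, 6, 8, 9, 10, 11}
Y − (Z Δ X) = {5, 12}
((X ∩ ((Z Δ Y) ∩ (Y ∩ X))) ∪ Z) ∪ (Y − (Z Δ X)) = {1, 2, 3, 5, 6, 9, 10, 11, 12}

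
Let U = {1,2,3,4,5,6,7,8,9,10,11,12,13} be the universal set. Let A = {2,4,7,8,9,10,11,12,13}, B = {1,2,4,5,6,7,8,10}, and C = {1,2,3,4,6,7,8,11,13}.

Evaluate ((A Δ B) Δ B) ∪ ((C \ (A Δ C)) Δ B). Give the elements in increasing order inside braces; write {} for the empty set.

A Δ B = {1,5,6,9,11,12,13}
(A Δ B) Δ B = {2,4,7,8,9,10,11,12,13}
A Δ C = {1,3,6,9,10,12}
C \ (A Δ C) = {2,4,7,8,11,13}
(C \ (A Δ C)) Δ B = {1,5,6,10,11,13}
((A Δ B) Δ B) ∪ ((C \ (A Δ C)) Δ B) = {1,2,4,5,6,7,8,9,10,11,12,13}

{1,2,4,5,6,7,8,9,10,11,12,13}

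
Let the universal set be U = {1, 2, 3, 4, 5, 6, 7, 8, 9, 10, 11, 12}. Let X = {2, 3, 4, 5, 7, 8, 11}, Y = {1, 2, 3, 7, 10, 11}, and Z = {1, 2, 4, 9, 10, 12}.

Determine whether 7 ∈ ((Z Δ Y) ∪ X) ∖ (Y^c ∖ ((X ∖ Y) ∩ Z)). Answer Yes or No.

Yes

7 ∉ Z and 7 ∈ Y, so 7 ∈ Z Δ Y
7 ∈ (Z Δ Y) and 7 ∈ X, so 7 ∈ (Z Δ Y) ∪ X
7 ∈ Y, so 7 ∉ Y^c
7 ∈ X and 7 ∈ Y, so 7 ∉ X ∖ Y
7 ∉ (X ∖ Y) and 7 ∉ Z, so 7 ∉ (X ∖ Y) ∩ Z
7 ∉ Y^c and 7 ∉ ((X ∖ Y) ∩ Z), so 7 ∉ Y^c ∖ ((X ∖ Y) ∩ Z)
7 ∈ ((Z Δ Y) ∪ X) and 7 ∉ (Y^c ∖ ((X ∖ Y) ∩ Z)), so 7 ∈ ((Z Δ Y) ∪ X) ∖ (Y^c ∖ ((X ∖ Y) ∩ Z))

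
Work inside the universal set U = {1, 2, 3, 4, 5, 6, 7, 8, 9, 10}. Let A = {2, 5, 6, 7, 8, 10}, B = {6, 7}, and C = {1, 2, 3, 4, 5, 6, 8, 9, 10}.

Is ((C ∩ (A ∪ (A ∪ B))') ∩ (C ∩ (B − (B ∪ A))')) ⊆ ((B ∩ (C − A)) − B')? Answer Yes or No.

A ∪ B = {2, 5, 6, 7, 8, 10}
A ∪ (A ∪ B) = {2, 5, 6, 7, 8, 10}
(A ∪ (A ∪ B))' = {1, 3, 4, 9}
C ∩ (A ∪ (A ∪ B))' = {1, 3, 4, 9}
B ∪ A = {2, 5, 6, 7, 8, 10}
B − (B ∪ A) = {}
(B − (B ∪ A))' = {1, 2, 3, 4, 5, 6, 7, 8, 9, 10}
C ∩ (B − (B ∪ A))' = {1, 2, 3, 4, 5, 6, 8, 9, 10}
(C ∩ (A ∪ (A ∪ B))') ∩ (C ∩ (B − (B ∪ A))') = {1, 3, 4, 9}
C − A = {1, 3, 4, 9}
B ∩ (C − A) = {}
B' = {1, 2, 3, 4, 5, 8, 9, 10}
(B ∩ (C − A)) − B' = {}
1 ∈ (C ∩ (A ∪ (A ∪ B))') ∩ (C ∩ (B − (B ∪ A))') but 1 ∉ (B ∩ (C − A)) − B', so the inclusion fails.

No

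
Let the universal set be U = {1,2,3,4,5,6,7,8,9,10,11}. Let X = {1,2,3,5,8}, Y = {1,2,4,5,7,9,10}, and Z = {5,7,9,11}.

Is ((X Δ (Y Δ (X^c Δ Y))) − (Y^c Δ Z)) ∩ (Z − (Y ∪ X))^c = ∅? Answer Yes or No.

No

X^c = {4,6,7,9,10,11}
X^c Δ Y = {1,2,5,6,11}
Y Δ (X^c Δ Y) = {4,6,7,9,10,11}
X Δ (Y Δ (X^c Δ Y)) = {1,2,3,4,5,6,7,8,9,10,11}
Y^c = {3,6,8,11}
Y^c Δ Z = {3,5,6,7,8,9}
(X Δ (Y Δ (X^c Δ Y))) − (Y^c Δ Z) = {1,2,4,10,11}
Y ∪ X = {1,2,3,4,5,7,8,9,10}
Z − (Y ∪ X) = {11}
(Z − (Y ∪ X))^c = {1,2,3,4,5,6,7,8,9,10}
1 lies in both, so they are not disjoint.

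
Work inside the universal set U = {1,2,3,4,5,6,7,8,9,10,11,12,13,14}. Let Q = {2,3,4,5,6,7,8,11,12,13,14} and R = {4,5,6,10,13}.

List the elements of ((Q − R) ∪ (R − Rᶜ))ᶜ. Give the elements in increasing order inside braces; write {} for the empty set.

Q − R = {2,3,7,8,11,12,14}
Rᶜ = {1,2,3,7,8,9,11,12,14}
R − Rᶜ = {4,5,6,10,13}
(Q − R) ∪ (R − Rᶜ) = {2,3,4,5,6,7,8,10,11,12,13,14}
((Q − R) ∪ (R − Rᶜ))ᶜ = {1,9}

{1,9}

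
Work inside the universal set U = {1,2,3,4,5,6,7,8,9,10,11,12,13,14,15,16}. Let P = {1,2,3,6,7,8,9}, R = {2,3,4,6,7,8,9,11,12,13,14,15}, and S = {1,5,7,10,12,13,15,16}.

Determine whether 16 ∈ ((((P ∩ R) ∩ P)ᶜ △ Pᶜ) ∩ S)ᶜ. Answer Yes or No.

16 ∉ P and 16 ∉ R, so 16 ∉ P ∩ R
16 ∉ (P ∩ R) and 16 ∉ P, so 16 ∉ (P ∩ R) ∩ P
16 ∈ ((P ∩ R) ∩ P)ᶜ since 16 ∉ ((P ∩ R) ∩ P)
16 ∉ P, so 16 ∈ Pᶜ
16 ∈ ((P ∩ R) ∩ P)ᶜ and 16 ∈ Pᶜ, so 16 ∉ ((P ∩ R) ∩ P)ᶜ △ Pᶜ
16 ∉ (((P ∩ R) ∩ P)ᶜ △ Pᶜ) and 16 ∈ S, so 16 ∉ (((P ∩ R) ∩ P)ᶜ △ Pᶜ) ∩ S
16 ∈ ((((P ∩ R) ∩ P)ᶜ △ Pᶜ) ∩ S)ᶜ since 16 ∉ ((((P ∩ R) ∩ P)ᶜ △ Pᶜ) ∩ S)

Yes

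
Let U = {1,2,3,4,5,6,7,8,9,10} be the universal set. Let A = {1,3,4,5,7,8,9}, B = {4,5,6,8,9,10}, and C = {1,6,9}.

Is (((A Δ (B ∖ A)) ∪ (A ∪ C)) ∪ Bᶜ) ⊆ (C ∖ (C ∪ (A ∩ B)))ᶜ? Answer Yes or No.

B ∖ A = {6,10}
A Δ (B ∖ A) = {1,3,4,5,6,7,8,9,10}
A ∪ C = {1,3,4,5,6,7,8,9}
(A Δ (B ∖ A)) ∪ (A ∪ C) = {1,3,4,5,6,7,8,9,10}
Bᶜ = {1,2,3,7}
((A Δ (B ∖ A)) ∪ (A ∪ C)) ∪ Bᶜ = {1,2,3,4,5,6,7,8,9,10}
A ∩ B = {4,5,8,9}
C ∪ (A ∩ B) = {1,4,5,6,8,9}
C ∖ (C ∪ (A ∩ B)) = {}
(C ∖ (C ∪ (A ∩ B)))ᶜ = {1,2,3,4,5,6,7,8,9,10}
Every element of {1,2,3,4,5,6,7,8,9,10} is in {1,2,3,4,5,6,7,8,9,10}, so ((A Δ (B ∖ A)) ∪ (A ∪ C)) ∪ Bᶜ ⊆ (C ∖ (C ∪ (A ∩ B)))ᶜ.

Yes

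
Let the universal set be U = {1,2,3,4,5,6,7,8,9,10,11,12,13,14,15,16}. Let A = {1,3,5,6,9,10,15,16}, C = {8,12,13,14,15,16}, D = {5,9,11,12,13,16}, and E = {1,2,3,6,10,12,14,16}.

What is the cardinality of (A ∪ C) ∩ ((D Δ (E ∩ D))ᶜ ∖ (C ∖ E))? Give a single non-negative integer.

7

A ∪ C = {1,3,5,6,8,9,10,12,13,14,15,16}
E ∩ D = {12,16}
D Δ (E ∩ D) = {5,9,11,13}
(D Δ (E ∩ D))ᶜ = {1,2,3,4,6,7,8,10,12,14,15,16}
C ∖ E = {8,13,15}
(D Δ (E ∩ D))ᶜ ∖ (C ∖ E) = {1,2,3,4,6,7,10,12,14,16}
(A ∪ C) ∩ ((D Δ (E ∩ D))ᶜ ∖ (C ∖ E)) = {1,3,6,10,12,14,16}
|(A ∪ C) ∩ ((D Δ (E ∩ D))ᶜ ∖ (C ∖ E))| = 7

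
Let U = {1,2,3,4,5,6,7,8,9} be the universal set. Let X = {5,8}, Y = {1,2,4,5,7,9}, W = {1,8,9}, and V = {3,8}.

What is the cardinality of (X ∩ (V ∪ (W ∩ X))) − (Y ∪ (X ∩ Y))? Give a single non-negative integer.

1

W ∩ X = {8}
V ∪ (W ∩ X) = {3,8}
X ∩ (V ∪ (W ∩ X)) = {8}
X ∩ Y = {5}
Y ∪ (X ∩ Y) = {1,2,4,5,7,9}
(X ∩ (V ∪ (W ∩ X))) − (Y ∪ (X ∩ Y)) = {8}
|(X ∩ (V ∪ (W ∩ X))) − (Y ∪ (X ∩ Y))| = 1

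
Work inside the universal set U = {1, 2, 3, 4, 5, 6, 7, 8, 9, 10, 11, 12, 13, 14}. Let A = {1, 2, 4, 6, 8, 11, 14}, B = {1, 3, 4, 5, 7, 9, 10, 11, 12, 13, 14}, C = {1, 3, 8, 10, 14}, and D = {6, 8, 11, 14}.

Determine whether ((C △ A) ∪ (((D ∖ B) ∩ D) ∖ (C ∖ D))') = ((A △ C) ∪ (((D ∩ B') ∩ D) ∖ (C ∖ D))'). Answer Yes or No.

Yes

C △ A = {2, 3, 4, 6, 10, 11}
D ∖ B = {6, 8}
(D ∖ B) ∩ D = {6, 8}
C ∖ D = {1, 3, 10}
((D ∖ B) ∩ D) ∖ (C ∖ D) = {6, 8}
(((D ∖ B) ∩ D) ∖ (C ∖ D))' = {1, 2, 3, 4, 5, 7, 9, 10, 11, 12, 13, 14}
(C △ A) ∪ (((D ∖ B) ∩ D) ∖ (C ∖ D))' = {1, 2, 3, 4, 5, 6, 7, 9, 10, 11, 12, 13, 14}
A △ C = {2, 3, 4, 6, 10, 11}
B' = {2, 6, 8}
D ∩ B' = {6, 8}
(D ∩ B') ∩ D = {6, 8}
((D ∩ B') ∩ D) ∖ (C ∖ D) = {6, 8}
(((D ∩ B') ∩ D) ∖ (C ∖ D))' = {1, 2, 3, 4, 5, 7, 9, 10, 11, 12, 13, 14}
(A △ C) ∪ (((D ∩ B') ∩ D) ∖ (C ∖ D))' = {1, 2, 3, 4, 5, 6, 7, 9, 10, 11, 12, 13, 14}
Both equal {1, 2, 3, 4, 5, 6, 7, 9, 10, 11, 12, 13, 14}, so (C △ A) ∪ (((D ∖ B) ∩ D) ∖ (C ∖ D))' = (A △ C) ∪ (((D ∩ B') ∩ D) ∖ (C ∖ D))'.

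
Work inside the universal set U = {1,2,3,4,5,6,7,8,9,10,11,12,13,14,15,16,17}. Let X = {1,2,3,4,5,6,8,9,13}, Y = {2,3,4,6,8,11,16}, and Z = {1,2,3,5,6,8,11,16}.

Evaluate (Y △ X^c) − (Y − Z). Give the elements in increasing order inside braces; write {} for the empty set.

X^c = {7,10,11,12,14,15,16,17}
Y △ X^c = {2,3,4,6,7,8,10,12,14,15,17}
Y − Z = {4}
(Y △ X^c) − (Y − Z) = {2,3,6,7,8,10,12,14,15,17}

{2,3,6,7,8,10,12,14,15,17}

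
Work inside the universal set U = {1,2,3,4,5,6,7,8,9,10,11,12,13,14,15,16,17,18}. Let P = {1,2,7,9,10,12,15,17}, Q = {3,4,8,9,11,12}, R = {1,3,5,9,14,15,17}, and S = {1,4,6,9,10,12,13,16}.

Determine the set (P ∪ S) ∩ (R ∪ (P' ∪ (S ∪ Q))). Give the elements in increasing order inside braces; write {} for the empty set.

P ∪ S = {1,2,4,6,7,9,10,12,13,15,16,17}
P' = {3,4,5,6,8,11,13,14,16,18}
S ∪ Q = {1,3,4,6,8,9,10,11,12,13,16}
P' ∪ (S ∪ Q) = {1,3,4,5,6,8,9,10,11,12,13,14,16,18}
R ∪ (P' ∪ (S ∪ Q)) = {1,3,4,5,6,8,9,10,11,12,13,14,15,16,17,18}
(P ∪ S) ∩ (R ∪ (P' ∪ (S ∪ Q))) = {1,4,6,9,10,12,13,15,16,17}

{1,4,6,9,10,12,13,15,16,17}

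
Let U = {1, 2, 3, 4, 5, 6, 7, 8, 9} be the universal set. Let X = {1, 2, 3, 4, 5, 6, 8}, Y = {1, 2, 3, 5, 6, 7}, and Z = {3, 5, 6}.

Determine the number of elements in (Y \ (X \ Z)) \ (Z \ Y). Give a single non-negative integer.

X \ Z = {1, 2, 4, 8}
Y \ (X \ Z) = {3, 5, 6, 7}
Z \ Y = {}
(Y \ (X \ Z)) \ (Z \ Y) = {3, 5, 6, 7}
|(Y \ (X \ Z)) \ (Z \ Y)| = 4

4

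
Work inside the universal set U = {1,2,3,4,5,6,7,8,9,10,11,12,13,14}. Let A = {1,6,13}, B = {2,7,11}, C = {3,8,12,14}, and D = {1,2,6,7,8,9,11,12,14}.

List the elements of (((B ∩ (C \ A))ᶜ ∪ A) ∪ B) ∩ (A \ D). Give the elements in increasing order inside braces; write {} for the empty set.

C \ A = {3,8,12,14}
B ∩ (C \ A) = {}
(B ∩ (C \ A))ᶜ = {1,2,3,4,5,6,7,8,9,10,11,12,13,14}
(B ∩ (C \ A))ᶜ ∪ A = {1,2,3,4,5,6,7,8,9,10,11,12,13,14}
((B ∩ (C \ A))ᶜ ∪ A) ∪ B = {1,2,3,4,5,6,7,8,9,10,11,12,13,14}
A \ D = {13}
(((B ∩ (C \ A))ᶜ ∪ A) ∪ B) ∩ (A \ D) = {13}

{13}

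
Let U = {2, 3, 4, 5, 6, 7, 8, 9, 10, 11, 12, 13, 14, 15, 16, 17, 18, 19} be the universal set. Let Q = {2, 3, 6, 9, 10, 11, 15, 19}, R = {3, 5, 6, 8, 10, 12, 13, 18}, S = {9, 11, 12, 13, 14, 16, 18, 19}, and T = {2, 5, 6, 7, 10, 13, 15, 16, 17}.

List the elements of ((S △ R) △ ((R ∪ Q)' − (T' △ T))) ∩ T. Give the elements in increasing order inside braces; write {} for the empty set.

{5, 6, 10, 16}

S △ R = {3, 5, 6, 8, 9, 10, 11, 14, 16, 19}
R ∪ Q = {2, 3, 5, 6, 8, 9, 10, 11, 12, 13, 15, 18, 19}
(R ∪ Q)' = {4, 7, 14, 16, 17}
T' = {3, 4, 8, 9, 11, 12, 14, 18, 19}
T' △ T = {2, 3, 4, 5, 6, 7, 8, 9, 10, 11, 12, 13, 14, 15, 16, 17, 18, 19}
(R ∪ Q)' − (T' △ T) = {}
(S △ R) △ ((R ∪ Q)' − (T' △ T)) = {3, 5, 6, 8, 9, 10, 11, 14, 16, 19}
((S △ R) △ ((R ∪ Q)' − (T' △ T))) ∩ T = {5, 6, 10, 16}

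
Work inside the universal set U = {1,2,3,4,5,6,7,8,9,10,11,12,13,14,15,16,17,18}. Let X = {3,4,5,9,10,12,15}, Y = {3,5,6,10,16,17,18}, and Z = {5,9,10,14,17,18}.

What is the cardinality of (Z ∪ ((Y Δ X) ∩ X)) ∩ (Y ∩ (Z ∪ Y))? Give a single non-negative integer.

4

Y Δ X = {4,6,9,12,15,16,17,18}
(Y Δ X) ∩ X = {4,9,12,15}
Z ∪ ((Y Δ X) ∩ X) = {4,5,9,10,12,14,15,17,18}
Z ∪ Y = {3,5,6,9,10,14,16,17,18}
Y ∩ (Z ∪ Y) = {3,5,6,10,16,17,18}
(Z ∪ ((Y Δ X) ∩ X)) ∩ (Y ∩ (Z ∪ Y)) = {5,10,17,18}
|(Z ∪ ((Y Δ X) ∩ X)) ∩ (Y ∩ (Z ∪ Y))| = 4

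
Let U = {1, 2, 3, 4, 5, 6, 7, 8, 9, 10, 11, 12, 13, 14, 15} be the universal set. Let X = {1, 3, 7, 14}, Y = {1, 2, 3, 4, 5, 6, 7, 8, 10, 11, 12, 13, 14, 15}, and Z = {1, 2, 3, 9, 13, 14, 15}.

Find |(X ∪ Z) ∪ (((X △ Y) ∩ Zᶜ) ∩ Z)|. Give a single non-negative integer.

X ∪ Z = {1, 2, 3, 7, 9, 13, 14, 15}
X △ Y = {2, 4, 5, 6, 8, 10, 11, 12, 13, 15}
Zᶜ = {4, 5, 6, 7, 8, 10, 11, 12}
(X △ Y) ∩ Zᶜ = {4, 5, 6, 8, 10, 11, 12}
((X △ Y) ∩ Zᶜ) ∩ Z = {}
(X ∪ Z) ∪ (((X △ Y) ∩ Zᶜ) ∩ Z) = {1, 2, 3, 7, 9, 13, 14, 15}
|(X ∪ Z) ∪ (((X △ Y) ∩ Zᶜ) ∩ Z)| = 8

8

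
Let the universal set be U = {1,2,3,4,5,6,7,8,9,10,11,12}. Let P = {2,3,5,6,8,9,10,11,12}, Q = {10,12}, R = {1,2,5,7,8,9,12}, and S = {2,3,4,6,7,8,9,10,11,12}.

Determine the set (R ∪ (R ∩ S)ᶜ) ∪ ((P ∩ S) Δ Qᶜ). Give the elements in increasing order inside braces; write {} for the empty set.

R ∩ S = {2,7,8,9,12}
(R ∩ S)ᶜ = {1,3,4,5,6,10,11}
R ∪ (R ∩ S)ᶜ = {1,2,3,4,5,6,7,8,9,10,11,12}
P ∩ S = {2,3,6,8,9,10,11,12}
Qᶜ = {1,2,3,4,5,6,7,8,9,11}
(P ∩ S) Δ Qᶜ = {1,4,5,7,10,12}
(R ∪ (R ∩ S)ᶜ) ∪ ((P ∩ S) Δ Qᶜ) = {1,2,3,4,5,6,7,8,9,10,11,12}

{1,2,3,4,5,6,7,8,9,10,11,12}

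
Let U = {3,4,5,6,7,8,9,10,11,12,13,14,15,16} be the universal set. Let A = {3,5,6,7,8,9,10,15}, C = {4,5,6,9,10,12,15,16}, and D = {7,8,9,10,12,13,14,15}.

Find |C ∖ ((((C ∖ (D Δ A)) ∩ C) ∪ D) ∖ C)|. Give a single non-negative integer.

8

D Δ A = {3,5,6,12,13,14}
C ∖ (D Δ A) = {4,9,10,15,16}
(C ∖ (D Δ A)) ∩ C = {4,9,10,15,16}
((C ∖ (D Δ A)) ∩ C) ∪ D = {4,7,8,9,10,12,13,14,15,16}
(((C ∖ (D Δ A)) ∩ C) ∪ D) ∖ C = {7,8,13,14}
C ∖ ((((C ∖ (D Δ A)) ∩ C) ∪ D) ∖ C) = {4,5,6,9,10,12,15,16}
|C ∖ ((((C ∖ (D Δ A)) ∩ C) ∪ D) ∖ C)| = 8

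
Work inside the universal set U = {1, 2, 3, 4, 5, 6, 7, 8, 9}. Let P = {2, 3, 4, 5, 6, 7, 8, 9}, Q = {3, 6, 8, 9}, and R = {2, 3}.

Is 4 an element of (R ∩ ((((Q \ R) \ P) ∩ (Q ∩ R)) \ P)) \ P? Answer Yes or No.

4 ∉ Q and 4 ∉ R, so 4 ∉ Q \ R
4 ∉ (Q \ R) and 4 ∈ P, so 4 ∉ (Q \ R) \ P
4 ∉ Q and 4 ∉ R, so 4 ∉ Q ∩ R
4 ∉ ((Q \ R) \ P) and 4 ∉ (Q ∩ R), so 4 ∉ ((Q \ R) \ P) ∩ (Q ∩ R)
4 ∉ (((Q \ R) \ P) ∩ (Q ∩ R)) and 4 ∈ P, so 4 ∉ (((Q \ R) \ P) ∩ (Q ∩ R)) \ P
4 ∉ R and 4 ∉ ((((Q \ R) \ P) ∩ (Q ∩ R)) \ P), so 4 ∉ R ∩ ((((Q \ R) \ P) ∩ (Q ∩ R)) \ P)
4 ∉ (R ∩ ((((Q \ R) \ P) ∩ (Q ∩ R)) \ P)) and 4 ∈ P, so 4 ∉ (R ∩ ((((Q \ R) \ P) ∩ (Q ∩ R)) \ P)) \ P

No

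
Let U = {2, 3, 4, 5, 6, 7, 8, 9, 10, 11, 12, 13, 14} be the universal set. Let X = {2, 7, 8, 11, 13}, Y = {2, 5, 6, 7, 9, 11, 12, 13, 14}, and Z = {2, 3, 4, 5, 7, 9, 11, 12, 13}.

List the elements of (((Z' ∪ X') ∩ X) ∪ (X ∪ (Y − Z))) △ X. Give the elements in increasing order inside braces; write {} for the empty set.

{6, 14}

Z' = {6, 8, 10, 14}
X' = {3, 4, 5, 6, 9, 10, 12, 14}
Z' ∪ X' = {3, 4, 5, 6, 8, 9, 10, 12, 14}
(Z' ∪ X') ∩ X = {8}
Y − Z = {6, 14}
X ∪ (Y − Z) = {2, 6, 7, 8, 11, 13, 14}
((Z' ∪ X') ∩ X) ∪ (X ∪ (Y − Z)) = {2, 6, 7, 8, 11, 13, 14}
(((Z' ∪ X') ∩ X) ∪ (X ∪ (Y − Z))) △ X = {6, 14}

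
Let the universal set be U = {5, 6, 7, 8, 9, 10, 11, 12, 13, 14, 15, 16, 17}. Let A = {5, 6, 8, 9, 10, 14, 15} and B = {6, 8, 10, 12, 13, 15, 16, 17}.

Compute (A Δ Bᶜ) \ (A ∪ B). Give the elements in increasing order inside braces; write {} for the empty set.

Bᶜ = {5, 7, 9, 11, 14}
A Δ Bᶜ = {6, 7, 8, 10, 11, 15}
A ∪ B = {5, 6, 8, 9, 10, 12, 13, 14, 15, 16, 17}
(A Δ Bᶜ) \ (A ∪ B) = {7, 11}

{7, 11}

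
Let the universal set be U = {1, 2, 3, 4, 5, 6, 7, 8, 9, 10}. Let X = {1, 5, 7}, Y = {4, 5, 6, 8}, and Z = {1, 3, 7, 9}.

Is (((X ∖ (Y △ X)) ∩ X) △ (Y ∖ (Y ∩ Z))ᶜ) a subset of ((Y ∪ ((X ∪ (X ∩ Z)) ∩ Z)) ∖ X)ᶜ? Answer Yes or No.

Y △ X = {1, 4, 6, 7, 8}
X ∖ (Y △ X) = {5}
(X ∖ (Y △ X)) ∩ X = {5}
Y ∩ Z = {}
Y ∖ (Y ∩ Z) = {4, 5, 6, 8}
(Y ∖ (Y ∩ Z))ᶜ = {1, 2, 3, 7, 9, 10}
((X ∖ (Y △ X)) ∩ X) △ (Y ∖ (Y ∩ Z))ᶜ = {1, 2, 3, 5, 7, 9, 10}
X ∩ Z = {1, 7}
X ∪ (X ∩ Z) = {1, 5, 7}
(X ∪ (X ∩ Z)) ∩ Z = {1, 7}
Y ∪ ((X ∪ (X ∩ Z)) ∩ Z) = {1, 4, 5, 6, 7, 8}
(Y ∪ ((X ∪ (X ∩ Z)) ∩ Z)) ∖ X = {4, 6, 8}
((Y ∪ ((X ∪ (X ∩ Z)) ∩ Z)) ∖ X)ᶜ = {1, 2, 3, 5, 7, 9, 10}
Every element of {1, 2, 3, 5, 7, 9, 10} is in {1, 2, 3, 5, 7, 9, 10}, so ((X ∖ (Y △ X)) ∩ X) △ (Y ∖ (Y ∩ Z))ᶜ ⊆ ((Y ∪ ((X ∪ (X ∩ Z)) ∩ Z)) ∖ X)ᶜ.

Yes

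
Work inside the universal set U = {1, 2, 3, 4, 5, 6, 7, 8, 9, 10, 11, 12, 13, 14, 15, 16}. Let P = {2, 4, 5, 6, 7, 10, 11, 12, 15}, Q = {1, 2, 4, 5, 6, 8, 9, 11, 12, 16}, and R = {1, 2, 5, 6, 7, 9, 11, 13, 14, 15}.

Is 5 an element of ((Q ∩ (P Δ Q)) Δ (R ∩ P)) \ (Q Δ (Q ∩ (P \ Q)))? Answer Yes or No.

No

5 ∈ P and 5 ∈ Q, so 5 ∉ P Δ Q
5 ∈ Q and 5 ∉ (P Δ Q), so 5 ∉ Q ∩ (P Δ Q)
5 ∈ R and 5 ∈ P, so 5 ∈ R ∩ P
5 ∉ (Q ∩ (P Δ Q)) and 5 ∈ (R ∩ P), so 5 ∈ (Q ∩ (P Δ Q)) Δ (R ∩ P)
5 ∈ P and 5 ∈ Q, so 5 ∉ P \ Q
5 ∈ Q and 5 ∉ (P \ Q), so 5 ∉ Q ∩ (P \ Q)
5 ∈ Q and 5 ∉ (Q ∩ (P \ Q)), so 5 ∈ Q Δ (Q ∩ (P \ Q))
5 ∈ ((Q ∩ (P Δ Q)) Δ (R ∩ P)) and 5 ∈ (Q Δ (Q ∩ (P \ Q))), so 5 ∉ ((Q ∩ (P Δ Q)) Δ (R ∩ P)) \ (Q Δ (Q ∩ (P \ Q)))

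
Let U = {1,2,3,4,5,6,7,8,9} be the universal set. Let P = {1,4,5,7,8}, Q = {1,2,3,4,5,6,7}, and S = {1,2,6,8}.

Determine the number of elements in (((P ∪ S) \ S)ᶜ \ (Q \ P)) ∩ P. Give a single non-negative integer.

2

P ∪ S = {1,2,4,5,6,7,8}
(P ∪ S) \ S = {4,5,7}
((P ∪ S) \ S)ᶜ = {1,2,3,6,8,9}
Q \ P = {2,3,6}
((P ∪ S) \ S)ᶜ \ (Q \ P) = {1,8,9}
(((P ∪ S) \ S)ᶜ \ (Q \ P)) ∩ P = {1,8}
|(((P ∪ S) \ S)ᶜ \ (Q \ P)) ∩ P| = 2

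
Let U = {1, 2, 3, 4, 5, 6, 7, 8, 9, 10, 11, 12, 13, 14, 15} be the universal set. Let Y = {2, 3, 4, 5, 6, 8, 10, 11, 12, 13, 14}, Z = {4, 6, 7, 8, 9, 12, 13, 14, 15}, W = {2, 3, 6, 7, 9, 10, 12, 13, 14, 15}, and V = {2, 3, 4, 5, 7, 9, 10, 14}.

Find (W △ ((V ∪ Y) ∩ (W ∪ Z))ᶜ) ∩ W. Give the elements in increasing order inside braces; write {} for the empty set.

{2, 3, 6, 7, 9, 10, 12, 13, 14}

V ∪ Y = {2, 3, 4, 5, 6, 7, 8, 9, 10, 11, 12, 13, 14}
W ∪ Z = {2, 3, 4, 6, 7, 8, 9, 10, 12, 13, 14, 15}
(V ∪ Y) ∩ (W ∪ Z) = {2, 3, 4, 6, 7, 8, 9, 10, 12, 13, 14}
((V ∪ Y) ∩ (W ∪ Z))ᶜ = {1, 5, 11, 15}
W △ ((V ∪ Y) ∩ (W ∪ Z))ᶜ = {1, 2, 3, 5, 6, 7, 9, 10, 11, 12, 13, 14}
(W △ ((V ∪ Y) ∩ (W ∪ Z))ᶜ) ∩ W = {2, 3, 6, 7, 9, 10, 12, 13, 14}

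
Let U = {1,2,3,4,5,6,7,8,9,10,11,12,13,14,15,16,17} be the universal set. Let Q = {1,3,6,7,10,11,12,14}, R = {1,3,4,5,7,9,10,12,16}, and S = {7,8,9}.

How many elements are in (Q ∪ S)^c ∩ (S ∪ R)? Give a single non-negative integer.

Q ∪ S = {1,3,6,7,8,9,10,11,12,14}
(Q ∪ S)^c = {2,4,5,13,15,16,17}
S ∪ R = {1,3,4,5,7,8,9,10,12,16}
(Q ∪ S)^c ∩ (S ∪ R) = {4,5,16}
|(Q ∪ S)^c ∩ (S ∪ R)| = 3

3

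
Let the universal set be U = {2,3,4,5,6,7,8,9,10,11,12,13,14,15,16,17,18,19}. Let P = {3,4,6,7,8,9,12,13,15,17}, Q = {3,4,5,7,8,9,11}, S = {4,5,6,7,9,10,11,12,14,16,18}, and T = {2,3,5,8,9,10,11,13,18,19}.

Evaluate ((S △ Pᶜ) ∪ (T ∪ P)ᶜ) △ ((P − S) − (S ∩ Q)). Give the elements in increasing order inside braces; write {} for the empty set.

Pᶜ = {2,5,10,11,14,16,18,19}
S △ Pᶜ = {2,4,6,7,9,12,19}
T ∪ P = {2,3,4,5,6,7,8,9,10,11,12,13,15,17,18,19}
(T ∪ P)ᶜ = {14,16}
(S △ Pᶜ) ∪ (T ∪ P)ᶜ = {2,4,6,7,9,12,14,16,19}
P − S = {3,8,13,15,17}
S ∩ Q = {4,5,7,9,11}
(P − S) − (S ∩ Q) = {3,8,13,15,17}
((S △ Pᶜ) ∪ (T ∪ P)ᶜ) △ ((P − S) − (S ∩ Q)) = {2,3,4,6,7,8,9,12,13,14,15,16,17,19}

{2,3,4,6,7,8,9,12,13,14,15,16,17,19}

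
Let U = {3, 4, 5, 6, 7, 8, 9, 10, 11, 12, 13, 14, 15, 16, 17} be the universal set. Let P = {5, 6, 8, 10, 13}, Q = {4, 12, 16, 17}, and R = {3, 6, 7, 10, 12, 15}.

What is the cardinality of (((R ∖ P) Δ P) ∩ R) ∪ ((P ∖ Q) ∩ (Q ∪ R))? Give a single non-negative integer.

R ∖ P = {3, 7, 12, 15}
(R ∖ P) Δ P = {3, 5, 6, 7, 8, 10, 12, 13, 15}
((R ∖ P) Δ P) ∩ R = {3, 6, 7, 10, 12, 15}
P ∖ Q = {5, 6, 8, 10, 13}
Q ∪ R = {3, 4, 6, 7, 10, 12, 15, 16, 17}
(P ∖ Q) ∩ (Q ∪ R) = {6, 10}
(((R ∖ P) Δ P) ∩ R) ∪ ((P ∖ Q) ∩ (Q ∪ R)) = {3, 6, 7, 10, 12, 15}
|(((R ∖ P) Δ P) ∩ R) ∪ ((P ∖ Q) ∩ (Q ∪ R))| = 6

6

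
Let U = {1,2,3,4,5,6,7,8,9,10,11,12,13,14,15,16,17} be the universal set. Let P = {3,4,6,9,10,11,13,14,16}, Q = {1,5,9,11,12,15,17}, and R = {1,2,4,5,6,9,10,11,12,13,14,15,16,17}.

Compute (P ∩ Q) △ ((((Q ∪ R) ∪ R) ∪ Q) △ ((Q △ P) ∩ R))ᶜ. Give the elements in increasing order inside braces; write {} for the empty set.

P ∩ Q = {9,11}
Q ∪ R = {1,2,4,5,6,9,10,11,12,13,14,15,16,17}
(Q ∪ R) ∪ R = {1,2,4,5,6,9,10,11,12,13,14,15,16,17}
((Q ∪ R) ∪ R) ∪ Q = {1,2,4,5,6,9,10,11,12,13,14,15,16,17}
Q △ P = {1,3,4,5,6,10,12,13,14,15,16,17}
(Q △ P) ∩ R = {1,4,5,6,10,12,13,14,15,16,17}
(((Q ∪ R) ∪ R) ∪ Q) △ ((Q △ P) ∩ R) = {2,9,11}
((((Q ∪ R) ∪ R) ∪ Q) △ ((Q △ P) ∩ R))ᶜ = {1,3,4,5,6,7,8,10,12,13,14,15,16,17}
(P ∩ Q) △ ((((Q ∪ R) ∪ R) ∪ Q) △ ((Q △ P) ∩ R))ᶜ = {1,3,4,5,6,7,8,9,10,11,12,13,14,15,16,17}

{1,3,4,5,6,7,8,9,10,11,12,13,14,15,16,17}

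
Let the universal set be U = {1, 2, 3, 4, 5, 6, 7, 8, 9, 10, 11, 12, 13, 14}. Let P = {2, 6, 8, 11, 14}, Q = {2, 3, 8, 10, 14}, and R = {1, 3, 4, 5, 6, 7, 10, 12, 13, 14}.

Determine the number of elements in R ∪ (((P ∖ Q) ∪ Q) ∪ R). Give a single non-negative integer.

P ∖ Q = {6, 11}
(P ∖ Q) ∪ Q = {2, 3, 6, 8, 10, 11, 14}
((P ∖ Q) ∪ Q) ∪ R = {1, 2, 3, 4, 5, 6, 7, 8, 10, 11, 12, 13, 14}
R ∪ (((P ∖ Q) ∪ Q) ∪ R) = {1, 2, 3, 4, 5, 6, 7, 8, 10, 11, 12, 13, 14}
|R ∪ (((P ∖ Q) ∪ Q) ∪ R)| = 13

13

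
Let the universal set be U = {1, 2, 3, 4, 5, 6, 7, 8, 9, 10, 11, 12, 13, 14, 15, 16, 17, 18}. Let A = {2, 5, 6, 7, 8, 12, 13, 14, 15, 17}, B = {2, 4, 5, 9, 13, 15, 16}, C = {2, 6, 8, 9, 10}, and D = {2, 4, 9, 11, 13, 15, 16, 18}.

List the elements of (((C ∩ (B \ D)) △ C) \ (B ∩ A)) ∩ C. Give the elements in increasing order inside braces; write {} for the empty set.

{6, 8, 9, 10}

B \ D = {5}
C ∩ (B \ D) = {}
(C ∩ (B \ D)) △ C = {2, 6, 8, 9, 10}
B ∩ A = {2, 5, 13, 15}
((C ∩ (B \ D)) △ C) \ (B ∩ A) = {6, 8, 9, 10}
(((C ∩ (B \ D)) △ C) \ (B ∩ A)) ∩ C = {6, 8, 9, 10}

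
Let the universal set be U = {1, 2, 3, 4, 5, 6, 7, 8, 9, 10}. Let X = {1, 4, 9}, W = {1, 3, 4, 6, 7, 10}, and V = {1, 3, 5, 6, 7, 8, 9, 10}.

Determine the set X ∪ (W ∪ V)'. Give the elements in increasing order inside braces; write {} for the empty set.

W ∪ V = {1, 3, 4, 5, 6, 7, 8, 9, 10}
(W ∪ V)' = {2}
X ∪ (W ∪ V)' = {1, 2, 4, 9}

{1, 2, 4, 9}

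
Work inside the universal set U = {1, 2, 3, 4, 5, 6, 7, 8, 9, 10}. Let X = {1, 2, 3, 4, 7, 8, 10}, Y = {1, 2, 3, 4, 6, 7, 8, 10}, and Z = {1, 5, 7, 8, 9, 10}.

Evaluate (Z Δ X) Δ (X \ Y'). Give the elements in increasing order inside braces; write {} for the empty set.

Z Δ X = {2, 3, 4, 5, 9}
Y' = {5, 9}
X \ Y' = {1, 2, 3, 4, 7, 8, 10}
(Z Δ X) Δ (X \ Y') = {1, 5, 7, 8, 9, 10}

{1, 5, 7, 8, 9, 10}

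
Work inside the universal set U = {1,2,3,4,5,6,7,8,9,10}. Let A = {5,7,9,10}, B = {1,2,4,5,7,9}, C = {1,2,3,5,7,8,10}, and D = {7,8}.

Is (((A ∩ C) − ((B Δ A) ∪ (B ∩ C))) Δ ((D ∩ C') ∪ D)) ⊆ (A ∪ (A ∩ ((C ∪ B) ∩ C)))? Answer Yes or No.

No

A ∩ C = {5,7,10}
B Δ A = {1,2,4,10}
B ∩ C = {1,2,5,7}
(B Δ A) ∪ (B ∩ C) = {1,2,4,5,7,10}
(A ∩ C) − ((B Δ A) ∪ (B ∩ C)) = {}
C' = {4,6,9}
D ∩ C' = {}
(D ∩ C') ∪ D = {7,8}
((A ∩ C) − ((B Δ A) ∪ (B ∩ C))) Δ ((D ∩ C') ∪ D) = {7,8}
C ∪ B = {1,2,3,4,5,7,8,9,10}
(C ∪ B) ∩ C = {1,2,3,5,7,8,10}
A ∩ ((C ∪ B) ∩ C) = {5,7,10}
A ∪ (A ∩ ((C ∪ B) ∩ C)) = {5,7,9,10}
8 ∈ ((A ∩ C) − ((B Δ A) ∪ (B ∩ C))) Δ ((D ∩ C') ∪ D) but 8 ∉ A ∪ (A ∩ ((C ∪ B) ∩ C)), so the inclusion fails.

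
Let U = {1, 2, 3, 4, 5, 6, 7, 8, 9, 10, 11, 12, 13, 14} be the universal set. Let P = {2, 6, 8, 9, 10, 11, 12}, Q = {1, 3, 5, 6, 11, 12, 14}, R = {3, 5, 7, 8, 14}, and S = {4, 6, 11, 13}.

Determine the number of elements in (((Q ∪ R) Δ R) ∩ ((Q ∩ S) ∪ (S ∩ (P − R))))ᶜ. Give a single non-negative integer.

Q ∪ R = {1, 3, 5, 6, 7, 8, 11, 12, 14}
(Q ∪ R) Δ R = {1, 6, 11, 12}
Q ∩ S = {6, 11}
P − R = {2, 6, 9, 10, 11, 12}
S ∩ (P − R) = {6, 11}
(Q ∩ S) ∪ (S ∩ (P − R)) = {6, 11}
((Q ∪ R) Δ R) ∩ ((Q ∩ S) ∪ (S ∩ (P − R))) = {6, 11}
(((Q ∪ R) Δ R) ∩ ((Q ∩ S) ∪ (S ∩ (P − R))))ᶜ = {1, 2, 3, 4, 5, 7, 8, 9, 10, 12, 13, 14}
|(((Q ∪ R) Δ R) ∩ ((Q ∩ S) ∪ (S ∩ (P − R))))ᶜ| = 12

12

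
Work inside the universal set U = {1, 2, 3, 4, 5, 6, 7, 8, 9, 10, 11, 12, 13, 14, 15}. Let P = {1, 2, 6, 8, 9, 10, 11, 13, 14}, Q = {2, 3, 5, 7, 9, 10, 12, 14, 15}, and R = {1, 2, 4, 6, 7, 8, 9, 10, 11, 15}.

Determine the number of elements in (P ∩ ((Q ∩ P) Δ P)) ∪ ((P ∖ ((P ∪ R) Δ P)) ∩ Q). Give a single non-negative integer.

Q ∩ P = {2, 9, 10, 14}
(Q ∩ P) Δ P = {1, 6, 8, 11, 13}
P ∩ ((Q ∩ P) Δ P) = {1, 6, 8, 11, 13}
P ∪ R = {1, 2, 4, 6, 7, 8, 9, 10, 11, 13, 14, 15}
(P ∪ R) Δ P = {4, 7, 15}
P ∖ ((P ∪ R) Δ P) = {1, 2, 6, 8, 9, 10, 11, 13, 14}
(P ∖ ((P ∪ R) Δ P)) ∩ Q = {2, 9, 10, 14}
(P ∩ ((Q ∩ P) Δ P)) ∪ ((P ∖ ((P ∪ R) Δ P)) ∩ Q) = {1, 2, 6, 8, 9, 10, 11, 13, 14}
|(P ∩ ((Q ∩ P) Δ P)) ∪ ((P ∖ ((P ∪ R) Δ P)) ∩ Q)| = 9

9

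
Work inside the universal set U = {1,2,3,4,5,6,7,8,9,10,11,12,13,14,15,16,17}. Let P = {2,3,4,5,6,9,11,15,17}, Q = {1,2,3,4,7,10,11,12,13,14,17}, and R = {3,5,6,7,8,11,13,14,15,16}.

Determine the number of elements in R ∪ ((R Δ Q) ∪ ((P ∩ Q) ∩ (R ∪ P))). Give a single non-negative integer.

16

R Δ Q = {1,2,4,5,6,8,10,12,15,16,17}
P ∩ Q = {2,3,4,11,17}
R ∪ P = {2,3,4,5,6,7,8,9,11,13,14,15,16,17}
(P ∩ Q) ∩ (R ∪ P) = {2,3,4,11,17}
(R Δ Q) ∪ ((P ∩ Q) ∩ (R ∪ P)) = {1,2,3,4,5,6,8,10,11,12,15,16,17}
R ∪ ((R Δ Q) ∪ ((P ∩ Q) ∩ (R ∪ P))) = {1,2,3,4,5,6,7,8,10,11,12,13,14,15,16,17}
|R ∪ ((R Δ Q) ∪ ((P ∩ Q) ∩ (R ∪ P)))| = 16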